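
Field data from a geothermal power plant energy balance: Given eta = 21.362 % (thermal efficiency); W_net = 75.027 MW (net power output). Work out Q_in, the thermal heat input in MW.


Q_in = W_net / (eta / 100)
Q_in = 75.027 / (21.362 / 100)
Q_in = 351.22 MW


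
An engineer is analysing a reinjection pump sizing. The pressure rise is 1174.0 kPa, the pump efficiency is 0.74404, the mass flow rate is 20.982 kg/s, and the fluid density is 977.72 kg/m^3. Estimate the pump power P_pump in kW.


P_pump = mdot * dP / (rho * eta)
P_pump = 20.982 * 1174.0 / (977.72 * 0.74404)
P_pump = 33.861 kW


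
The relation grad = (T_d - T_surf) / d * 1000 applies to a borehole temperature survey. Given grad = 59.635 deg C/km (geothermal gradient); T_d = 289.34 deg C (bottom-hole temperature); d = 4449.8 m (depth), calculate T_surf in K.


T_surf = T_d - grad * d / 1000
T_surf = 289.34 - 59.635 * 4449.8 / 1000
T_surf = 23.97618 deg C
Convert to K: 23.97618 + 273.15 = 297.13 K
T_surf = 297.13 K


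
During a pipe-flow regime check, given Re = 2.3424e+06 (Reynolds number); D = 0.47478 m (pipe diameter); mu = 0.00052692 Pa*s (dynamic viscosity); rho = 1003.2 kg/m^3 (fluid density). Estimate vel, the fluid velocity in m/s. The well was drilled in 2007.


vel = Re * mu / (rho * D)
vel = 2.3424e+06 * 0.00052692 / (1003.2 * 0.47478)
vel = 2.5913 m/s


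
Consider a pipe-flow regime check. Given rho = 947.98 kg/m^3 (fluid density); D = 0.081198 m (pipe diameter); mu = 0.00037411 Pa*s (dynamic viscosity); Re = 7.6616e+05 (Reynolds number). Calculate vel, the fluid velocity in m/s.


vel = Re * mu / (rho * D)
vel = 7.6616e+05 * 0.00037411 / (947.98 * 0.081198)
vel = 3.7237 m/s


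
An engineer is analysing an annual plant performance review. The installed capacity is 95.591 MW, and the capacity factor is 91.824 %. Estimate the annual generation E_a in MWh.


E_a = CF / 100 * cap * 8760
E_a = 91.824 / 100 * 95.591 * 8760
E_a = 7.6891e+05 MWh


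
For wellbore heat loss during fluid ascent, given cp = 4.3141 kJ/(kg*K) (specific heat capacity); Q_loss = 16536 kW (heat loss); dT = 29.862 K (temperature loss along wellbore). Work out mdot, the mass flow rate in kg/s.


mdot = Q_loss / (cp * dT)
mdot = 16536 / (4.3141 * 29.862)
mdot = 128.36 kg/s


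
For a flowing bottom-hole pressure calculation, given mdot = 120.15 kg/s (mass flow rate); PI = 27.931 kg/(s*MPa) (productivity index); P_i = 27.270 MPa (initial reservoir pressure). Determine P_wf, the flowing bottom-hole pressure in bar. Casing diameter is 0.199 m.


P_wf = P_i - mdot / PI
P_wf = 27.270 - 120.15 / 27.931
P_wf = 22.96833 MPa
Convert: 22.96833 MPa * 10.0 = 229.68 bar
P_wf = 229.68 bar


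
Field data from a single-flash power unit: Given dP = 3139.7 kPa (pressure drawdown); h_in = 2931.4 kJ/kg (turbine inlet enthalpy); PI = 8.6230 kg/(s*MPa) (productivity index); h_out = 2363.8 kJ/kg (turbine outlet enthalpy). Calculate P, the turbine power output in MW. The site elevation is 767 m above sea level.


Step 1: mdot = PI * dP / 1000 = 8.623 * 3139.7 / 1000 = 27.07363 kg/s
Step 2: P = mdot*(h_in - h_out)/1000 = 27.07363*(2931.4 - 2363.8)/1000 = 15.367 MW
P = 15.367 MW


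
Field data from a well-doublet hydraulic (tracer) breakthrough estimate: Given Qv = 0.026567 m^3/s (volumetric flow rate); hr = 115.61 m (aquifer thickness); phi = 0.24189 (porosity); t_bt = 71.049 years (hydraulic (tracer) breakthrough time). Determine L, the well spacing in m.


L = sqrt(t_bt*365.25*86400*3*Qv / (pi*hr*phi))
L = sqrt(71.049*365.25*86400*3*0.026567 / (pi*115.61*0.24189))
L = 1426.2 m


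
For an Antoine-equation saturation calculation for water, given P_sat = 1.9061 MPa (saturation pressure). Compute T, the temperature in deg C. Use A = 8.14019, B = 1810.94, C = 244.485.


T = B / (A - log10(P_sat * 760 / 0.101325)) - C
T = 1810.94 / (8.14019 - log10(1.9061 * 760 / 0.101325)) - 244.485
T = 209.96 deg C


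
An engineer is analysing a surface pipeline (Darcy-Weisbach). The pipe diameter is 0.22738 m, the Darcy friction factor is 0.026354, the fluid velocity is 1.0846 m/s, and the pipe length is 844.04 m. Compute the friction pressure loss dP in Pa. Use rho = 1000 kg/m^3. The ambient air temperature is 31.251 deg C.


dP = f * (L/D) * (rho*vel^2/2) / 1000
dP = 0.026354 * (844.04/0.22738) * (1000*1.0846^2/2) / 1000
dP = 57.53956 kPa
Convert: 57.53956 kPa * 1000.0 = 57540 Pa
dP = 57540 Pa


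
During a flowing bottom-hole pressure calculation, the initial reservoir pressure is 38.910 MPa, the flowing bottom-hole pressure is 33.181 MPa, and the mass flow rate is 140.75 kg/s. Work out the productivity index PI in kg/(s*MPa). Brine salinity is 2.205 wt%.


PI = mdot / (P_i - P_wf)
PI = 140.75 / (38.910 - 33.181)
PI = 24.568 kg/(s*MPa)


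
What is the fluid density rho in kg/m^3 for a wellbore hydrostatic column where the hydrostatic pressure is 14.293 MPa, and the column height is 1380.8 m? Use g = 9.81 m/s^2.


rho = P * 1e6 / (g * h)
rho = 14.293 * 1e6 / (9.81 * 1380.8)
rho = 1055.2 kg/m^3


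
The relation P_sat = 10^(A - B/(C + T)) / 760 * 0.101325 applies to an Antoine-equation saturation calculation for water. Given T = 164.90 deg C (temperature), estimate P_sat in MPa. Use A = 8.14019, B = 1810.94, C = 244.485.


P_sat = 10^(A - B/(C + T)) / 760 * 0.101325
P_sat = 10^(8.14019 - 1810.94/(244.485 + 164.90)) / 760 * 0.101325
P_sat = 0.69427 MPa


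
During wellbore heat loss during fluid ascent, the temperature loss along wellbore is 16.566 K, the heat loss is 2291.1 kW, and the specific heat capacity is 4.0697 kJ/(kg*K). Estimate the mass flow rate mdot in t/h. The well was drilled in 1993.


mdot = Q_loss / (cp * dT)
mdot = 2291.1 / (4.0697 * 16.566)
mdot = 33.98318 kg/s
Convert: 33.98318 kg/s * 3.6 = 122.34 t/h
mdot = 122.34 t/h


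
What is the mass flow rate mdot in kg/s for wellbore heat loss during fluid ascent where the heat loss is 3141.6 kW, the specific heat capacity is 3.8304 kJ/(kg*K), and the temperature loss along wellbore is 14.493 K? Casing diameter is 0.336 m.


mdot = Q_loss / (cp * dT)
mdot = 3141.6 / (3.8304 * 14.493)
mdot = 56.591 kg/s


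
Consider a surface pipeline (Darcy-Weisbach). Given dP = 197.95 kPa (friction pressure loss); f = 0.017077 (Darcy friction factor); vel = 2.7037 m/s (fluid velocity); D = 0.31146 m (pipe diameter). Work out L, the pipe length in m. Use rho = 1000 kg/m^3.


L = dP*1000*D / (f*rho*vel^2/2)
L = 197.95*1000*0.31146 / (0.017077*1000*2.7037^2/2)
L = 987.78 m


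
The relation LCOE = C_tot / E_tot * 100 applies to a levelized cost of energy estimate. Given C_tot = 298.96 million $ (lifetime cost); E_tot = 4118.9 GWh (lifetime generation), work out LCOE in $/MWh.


LCOE = C_tot / E_tot * 100
LCOE = 298.96 / 4118.9 * 100
LCOE = 7.258249 cents/kWh
Convert: 7.258249 cents/kWh * 10.0 = 72.582 $/MWh
LCOE = 72.582 $/MWh


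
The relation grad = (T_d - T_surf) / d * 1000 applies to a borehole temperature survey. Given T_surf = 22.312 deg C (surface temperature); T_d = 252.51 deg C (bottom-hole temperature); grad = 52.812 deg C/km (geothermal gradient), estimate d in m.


d = (T_d - T_surf) / grad * 1000
d = (252.51 - 22.312) / 52.812 * 1000
d = 4358.8 m


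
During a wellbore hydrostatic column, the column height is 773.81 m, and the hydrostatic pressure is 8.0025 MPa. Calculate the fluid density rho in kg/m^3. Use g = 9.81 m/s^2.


rho = P * 1e6 / (g * h)
rho = 8.0025 * 1e6 / (9.81 * 773.81)
rho = 1054.2 kg/m^3


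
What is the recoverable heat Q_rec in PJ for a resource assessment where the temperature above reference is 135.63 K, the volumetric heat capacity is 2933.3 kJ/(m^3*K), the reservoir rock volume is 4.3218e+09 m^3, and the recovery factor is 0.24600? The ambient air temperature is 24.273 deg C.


Step 1: Q_s = Vr*rhoc*dT/1e12 = 4.3218e+09*2933.3*135.63/1e12 = 1719.400 PJ
Step 2: Q_rec = Q_s * RF = 1719.400 * 0.246 = 422.97 PJ
Q_rec = 422.97 PJ


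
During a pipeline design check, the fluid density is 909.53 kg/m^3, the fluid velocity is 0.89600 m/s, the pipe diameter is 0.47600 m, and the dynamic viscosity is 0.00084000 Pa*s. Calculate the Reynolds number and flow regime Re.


Step 1: Re = rho*vel*D/mu = 909.53*0.896*0.476/0.00084 = 4.6180e+05
Step 2: Re = 4.6180e+05 > 4000, so flow is turbulent.
Re = 4.6180e+05 (turbulent)


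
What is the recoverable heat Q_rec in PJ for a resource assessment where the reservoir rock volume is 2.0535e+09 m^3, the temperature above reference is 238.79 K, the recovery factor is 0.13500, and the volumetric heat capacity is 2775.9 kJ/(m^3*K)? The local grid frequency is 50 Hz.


Step 1: Q_s = Vr*rhoc*dT/1e12 = 2.0535e+09*2775.9*238.79/1e12 = 1361.177 PJ
Step 2: Q_rec = Q_s * RF = 1361.177 * 0.135 = 183.76 PJ
Q_rec = 183.76 PJ


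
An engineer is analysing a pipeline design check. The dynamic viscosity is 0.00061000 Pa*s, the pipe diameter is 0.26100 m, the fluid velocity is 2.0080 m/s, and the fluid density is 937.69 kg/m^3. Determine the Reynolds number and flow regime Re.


Step 1: Re = rho*vel*D/mu = 937.69*2.008*0.261/0.00061 = 8.0563e+05
Step 2: Re = 8.0563e+05 > 4000, so flow is turbulent.
Re = 8.0563e+05 (turbulent)


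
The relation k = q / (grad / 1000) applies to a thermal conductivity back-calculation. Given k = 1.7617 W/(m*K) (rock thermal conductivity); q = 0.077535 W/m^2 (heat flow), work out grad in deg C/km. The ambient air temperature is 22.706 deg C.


grad = q / k * 1000
grad = 0.077535 / 1.7617 * 1000
grad = 44.011 deg C/km


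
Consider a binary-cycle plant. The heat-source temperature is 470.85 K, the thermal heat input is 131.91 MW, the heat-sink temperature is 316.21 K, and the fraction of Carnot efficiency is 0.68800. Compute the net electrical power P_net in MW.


Step 1: eta = (1 - Tc/Th)*f = (1 - 316.21/470.85)*0.688 = 0.2259580
Step 2: P_net = eta * Q_in = 0.2259580 * 131.91 = 29.806 MW
P_net = 29.806 MW


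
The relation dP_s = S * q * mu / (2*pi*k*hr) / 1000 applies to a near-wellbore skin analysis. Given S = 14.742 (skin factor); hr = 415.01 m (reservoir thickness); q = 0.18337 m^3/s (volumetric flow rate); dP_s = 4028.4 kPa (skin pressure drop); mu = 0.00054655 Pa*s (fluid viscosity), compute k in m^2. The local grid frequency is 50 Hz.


k = S*q*mu / (2*pi*dP_s*1000*hr)
k = 14.742*0.18337*0.00054655 / (2*pi*4028.4*1000*415.01)
k = 1.4065e-13 m^2


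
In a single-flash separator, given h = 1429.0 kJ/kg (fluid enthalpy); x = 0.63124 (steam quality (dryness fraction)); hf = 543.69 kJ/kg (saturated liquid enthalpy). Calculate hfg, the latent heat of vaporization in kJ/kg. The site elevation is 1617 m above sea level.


hfg = (h - hf) / x
hfg = (1429.0 - 543.69) / 0.63124
hfg = 1402.5 kJ/kg


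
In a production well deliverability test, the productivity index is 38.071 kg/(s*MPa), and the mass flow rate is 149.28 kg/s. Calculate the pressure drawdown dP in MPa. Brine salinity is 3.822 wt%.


dP = mdot * 1000 / PI
dP = 149.28 * 1000 / 38.071
dP = 3921.095 kPa
Convert: 3921.095 kPa * 0.001 = 3.9211 MPa
dP = 3.9211 MPa


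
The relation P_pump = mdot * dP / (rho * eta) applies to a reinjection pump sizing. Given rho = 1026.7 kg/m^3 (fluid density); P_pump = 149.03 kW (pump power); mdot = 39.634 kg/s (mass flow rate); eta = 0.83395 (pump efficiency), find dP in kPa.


dP = P_pump * rho * eta / mdot
dP = 149.03 * 1026.7 * 0.83395 / 39.634
dP = 3219.5 kPa


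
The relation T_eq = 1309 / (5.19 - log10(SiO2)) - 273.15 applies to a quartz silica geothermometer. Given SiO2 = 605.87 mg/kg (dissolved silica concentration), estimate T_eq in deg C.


T_eq = 1309 / (5.19 - log10(SiO2)) - 273.15
T_eq = 1309 / (5.19 - log10(605.87)) - 273.15
T_eq = 270.54 deg C


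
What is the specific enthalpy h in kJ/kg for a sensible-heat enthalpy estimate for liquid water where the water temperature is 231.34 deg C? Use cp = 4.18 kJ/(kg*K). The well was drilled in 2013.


h = cp * T
h = 4.18 * 231.34
h = 967.00 kJ/kg


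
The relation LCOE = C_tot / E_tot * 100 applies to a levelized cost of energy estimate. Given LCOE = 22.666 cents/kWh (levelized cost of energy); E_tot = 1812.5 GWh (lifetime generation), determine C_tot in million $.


C_tot = LCOE / 100 * E_tot
C_tot = 22.666 / 100 * 1812.5
C_tot = 410.82 million $


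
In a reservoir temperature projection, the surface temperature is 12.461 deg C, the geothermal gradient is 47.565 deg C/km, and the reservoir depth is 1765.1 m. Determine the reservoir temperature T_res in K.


T_res = T_surf + grad * d / 1000
T_res = 12.461 + 47.565 * 1765.1 / 1000
T_res = 96.41798 deg C
Convert to K: 96.41798 + 273.15 = 369.57 K
T_res = 369.57 K


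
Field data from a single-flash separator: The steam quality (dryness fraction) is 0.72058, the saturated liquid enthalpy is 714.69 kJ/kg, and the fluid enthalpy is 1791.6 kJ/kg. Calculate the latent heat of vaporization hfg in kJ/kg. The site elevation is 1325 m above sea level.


hfg = (h - hf) / x
hfg = (1791.6 - 714.69) / 0.72058
hfg = 1494.5 kJ/kg


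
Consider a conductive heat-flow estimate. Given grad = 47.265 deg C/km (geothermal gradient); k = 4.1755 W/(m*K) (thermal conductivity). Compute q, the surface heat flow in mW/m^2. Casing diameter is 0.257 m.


q = k * grad / 1000
q = 4.1755 * 47.265 / 1000
q = 0.1973550 W/m^2
Convert: 0.1973550 W/m^2 * 1000.0 = 197.35 mW/m^2
q = 197.35 mW/m^2


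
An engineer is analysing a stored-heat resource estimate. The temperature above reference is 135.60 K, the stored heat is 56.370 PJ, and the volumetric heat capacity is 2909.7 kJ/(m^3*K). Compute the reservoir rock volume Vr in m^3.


Vr = Q_s * 1e12 / (rhoc * dT)
Vr = 56.370 * 1e12 / (2909.7 * 135.60)
Vr = 1.4287e+08 m^3


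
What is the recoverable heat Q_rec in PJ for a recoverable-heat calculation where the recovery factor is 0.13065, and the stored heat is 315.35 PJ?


Q_rec = Q_s * RF
Q_rec = 315.35 * 0.13065
Q_rec = 41.200 PJ


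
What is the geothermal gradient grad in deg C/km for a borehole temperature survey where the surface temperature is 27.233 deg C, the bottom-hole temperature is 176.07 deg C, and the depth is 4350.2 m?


grad = (T_d - T_surf) / d * 1000
grad = (176.07 - 27.233) / 4350.2 * 1000
grad = 34.214 deg C/km


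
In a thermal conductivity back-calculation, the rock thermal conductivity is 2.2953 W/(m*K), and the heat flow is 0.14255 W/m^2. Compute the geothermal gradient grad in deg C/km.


grad = q / k * 1000
grad = 0.14255 / 2.2953 * 1000
grad = 62.105 deg C/km


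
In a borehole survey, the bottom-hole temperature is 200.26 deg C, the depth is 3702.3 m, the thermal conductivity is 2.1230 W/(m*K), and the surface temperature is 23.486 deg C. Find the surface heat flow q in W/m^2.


Step 1: grad = (T_d - T_surf)/d * 1000 = (200.26 - 23.486)/3702.3 * 1000 = 47.74708 deg C/km
Step 2: q = k * grad / 1000 = 2.123 * 47.74708 / 1000 = 0.10137 W/m^2
q = 0.10137 W/m^2


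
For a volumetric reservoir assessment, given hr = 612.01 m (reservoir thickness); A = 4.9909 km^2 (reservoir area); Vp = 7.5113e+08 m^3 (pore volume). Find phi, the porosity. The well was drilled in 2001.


phi = Vp / (A * 1e6 * hr)
phi = 7.5113e+08 / (4.9909 * 1e6 * 612.01)
phi = 0.24591


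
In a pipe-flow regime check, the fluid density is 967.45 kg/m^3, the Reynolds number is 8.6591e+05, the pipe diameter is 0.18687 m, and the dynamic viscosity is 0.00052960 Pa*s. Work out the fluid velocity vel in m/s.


vel = Re * mu / (rho * D)
vel = 8.6591e+05 * 0.00052960 / (967.45 * 0.18687)
vel = 2.5366 m/s


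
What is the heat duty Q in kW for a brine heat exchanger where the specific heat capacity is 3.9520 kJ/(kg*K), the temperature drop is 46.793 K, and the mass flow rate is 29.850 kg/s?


Q = mdot * cp * dT / 1000
Q = 29.850 * 3.9520 * 46.793 / 1000
Q = 5.520039 MW
Convert: 5.520039 MW * 1000.0 = 5520.0 kW
Q = 5520.0 kW


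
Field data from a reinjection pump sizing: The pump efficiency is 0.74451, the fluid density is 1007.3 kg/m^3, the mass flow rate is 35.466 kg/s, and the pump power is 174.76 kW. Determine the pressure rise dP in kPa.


dP = P_pump * rho * eta / mdot
dP = 174.76 * 1007.3 * 0.74451 / 35.466
dP = 3695.4 kPa


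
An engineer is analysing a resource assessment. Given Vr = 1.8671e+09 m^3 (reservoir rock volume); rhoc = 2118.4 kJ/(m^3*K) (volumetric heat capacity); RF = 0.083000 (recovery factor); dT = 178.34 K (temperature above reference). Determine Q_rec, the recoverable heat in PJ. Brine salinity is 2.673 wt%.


Step 1: Q_s = Vr*rhoc*dT/1e12 = 1.8671e+09*2118.4*178.34/1e12 = 705.3819 PJ
Step 2: Q_rec = Q_s * RF = 705.3819 * 0.083 = 58.547 PJ
Q_rec = 58.547 PJ


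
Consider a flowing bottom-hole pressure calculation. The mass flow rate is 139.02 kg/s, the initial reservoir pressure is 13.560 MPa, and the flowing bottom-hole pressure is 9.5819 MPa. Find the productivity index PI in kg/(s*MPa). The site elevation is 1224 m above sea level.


PI = mdot / (P_i - P_wf)
PI = 139.02 / (13.560 - 9.5819)
PI = 34.946 kg/(s*MPa)


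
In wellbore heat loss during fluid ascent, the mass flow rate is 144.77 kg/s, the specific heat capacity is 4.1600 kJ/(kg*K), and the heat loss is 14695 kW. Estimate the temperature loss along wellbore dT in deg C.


dT = Q_loss / (mdot * cp)
dT = 14695 / (144.77 * 4.1600)
dT = 24.40044 K
Convert (temperature difference, 1 K = 1 deg C): 24.40044 K = 24.40044 deg C
dT = 24.400 deg C


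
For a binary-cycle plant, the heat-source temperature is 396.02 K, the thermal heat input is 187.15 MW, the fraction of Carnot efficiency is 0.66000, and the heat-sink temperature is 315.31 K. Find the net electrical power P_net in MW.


Step 1: eta = (1 - Tc/Th)*f = (1 - 315.31/396.02)*0.66 = 0.1345099
Step 2: P_net = eta * Q_in = 0.1345099 * 187.15 = 25.174 MW
P_net = 25.174 MW


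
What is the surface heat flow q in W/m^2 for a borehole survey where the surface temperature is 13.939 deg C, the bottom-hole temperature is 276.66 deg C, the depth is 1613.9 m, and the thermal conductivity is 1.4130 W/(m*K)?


Step 1: grad = (T_d - T_surf)/d * 1000 = (276.66 - 13.939)/1613.9 * 1000 = 162.7864 deg C/km
Step 2: q = k * grad / 1000 = 1.413 * 162.7864 / 1000 = 0.23002 W/m^2
q = 0.23002 W/m^2


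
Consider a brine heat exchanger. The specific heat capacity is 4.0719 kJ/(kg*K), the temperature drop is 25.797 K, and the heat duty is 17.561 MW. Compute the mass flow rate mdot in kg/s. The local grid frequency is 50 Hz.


mdot = Q * 1000 / (cp * dT)
mdot = 17.561 * 1000 / (4.0719 * 25.797)
mdot = 167.18 kg/s


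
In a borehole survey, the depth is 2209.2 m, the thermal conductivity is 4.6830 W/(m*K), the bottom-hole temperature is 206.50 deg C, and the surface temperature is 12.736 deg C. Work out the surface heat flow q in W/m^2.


Step 1: grad = (T_d - T_surf)/d * 1000 = (206.5 - 12.736)/2209.2 * 1000 = 87.70777 deg C/km
Step 2: q = k * grad / 1000 = 4.683 * 87.70777 / 1000 = 0.41074 W/m^2
q = 0.41074 W/m^2


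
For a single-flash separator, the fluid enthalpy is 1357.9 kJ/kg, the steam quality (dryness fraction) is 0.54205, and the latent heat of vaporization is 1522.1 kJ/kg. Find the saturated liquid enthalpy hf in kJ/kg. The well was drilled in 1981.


hf = h - x * hfg
hf = 1357.9 - 0.54205 * 1522.1
hf = 532.85 kJ/kg


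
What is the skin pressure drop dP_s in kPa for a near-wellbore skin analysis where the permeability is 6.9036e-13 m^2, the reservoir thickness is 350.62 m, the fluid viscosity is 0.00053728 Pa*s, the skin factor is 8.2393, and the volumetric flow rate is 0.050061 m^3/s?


dP_s = S * q * mu / (2*pi*k*hr) / 1000
dP_s = 8.2393 * 0.050061 * 0.00053728 / (2*pi*6.9036e-13*350.62) / 1000
dP_s = 145.71 kPa


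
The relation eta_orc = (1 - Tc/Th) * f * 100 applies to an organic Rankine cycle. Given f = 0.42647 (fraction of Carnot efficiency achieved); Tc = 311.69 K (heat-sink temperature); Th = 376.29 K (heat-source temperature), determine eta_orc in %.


eta_orc = (1 - Tc/Th) * f * 100
eta_orc = (1 - 311.69/376.29) * 0.42647 * 100
eta_orc = 7.3215 %


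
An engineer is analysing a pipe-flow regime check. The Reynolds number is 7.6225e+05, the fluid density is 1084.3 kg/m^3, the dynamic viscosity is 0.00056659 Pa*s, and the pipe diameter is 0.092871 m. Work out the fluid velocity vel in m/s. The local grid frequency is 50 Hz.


vel = Re * mu / (rho * D)
vel = 7.6225e+05 * 0.00056659 / (1084.3 * 0.092871)
vel = 4.2888 m/s


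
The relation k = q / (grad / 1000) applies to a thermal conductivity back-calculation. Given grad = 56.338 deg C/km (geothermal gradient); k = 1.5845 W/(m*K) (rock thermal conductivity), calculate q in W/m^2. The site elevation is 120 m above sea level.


q = k * grad / 1000
q = 1.5845 * 56.338 / 1000
q = 0.089268 W/m^2


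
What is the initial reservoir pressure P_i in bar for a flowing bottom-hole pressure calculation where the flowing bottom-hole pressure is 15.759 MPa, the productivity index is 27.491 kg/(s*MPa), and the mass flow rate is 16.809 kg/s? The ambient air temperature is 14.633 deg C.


P_i = P_wf + mdot / PI
P_i = 15.759 + 16.809 / 27.491
P_i = 16.37044 MPa
Convert: 16.37044 MPa * 10.0 = 163.70 bar
P_i = 163.70 bar


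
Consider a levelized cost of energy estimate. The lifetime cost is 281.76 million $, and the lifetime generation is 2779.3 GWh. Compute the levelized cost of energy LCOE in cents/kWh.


LCOE = C_tot / E_tot * 100
LCOE = 281.76 / 2779.3 * 100
LCOE = 10.138 cents/kWh


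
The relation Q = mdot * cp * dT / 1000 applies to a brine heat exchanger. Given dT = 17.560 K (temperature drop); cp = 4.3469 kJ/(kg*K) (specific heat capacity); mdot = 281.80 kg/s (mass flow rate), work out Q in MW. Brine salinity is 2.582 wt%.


Q = mdot * cp * dT / 1000
Q = 281.80 * 4.3469 * 17.560 / 1000
Q = 21.510 MW


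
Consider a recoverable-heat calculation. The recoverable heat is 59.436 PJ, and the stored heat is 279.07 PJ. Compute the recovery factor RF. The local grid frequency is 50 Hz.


RF = Q_rec / Q_s
RF = 59.436 / 279.07
RF = 0.21298


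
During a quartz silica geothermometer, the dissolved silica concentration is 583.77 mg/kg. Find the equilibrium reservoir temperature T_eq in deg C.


T_eq = 1309 / (5.19 - log10(SiO2)) - 273.15
T_eq = 1309 / (5.19 - log10(583.77)) - 273.15
T_eq = 266.92 deg C


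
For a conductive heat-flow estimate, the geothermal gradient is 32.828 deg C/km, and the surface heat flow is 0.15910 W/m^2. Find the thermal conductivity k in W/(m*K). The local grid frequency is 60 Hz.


k = q * 1000 / grad
k = 0.15910 * 1000 / 32.828
k = 4.8465 W/(m*K)


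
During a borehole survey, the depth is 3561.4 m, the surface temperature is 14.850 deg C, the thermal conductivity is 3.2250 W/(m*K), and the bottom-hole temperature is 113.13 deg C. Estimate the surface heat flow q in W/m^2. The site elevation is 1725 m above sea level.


Step 1: grad = (T_d - T_surf)/d * 1000 = (113.13 - 14.85)/3561.4 * 1000 = 27.59589 deg C/km
Step 2: q = k * grad / 1000 = 3.225 * 27.59589 / 1000 = 0.088997 W/m^2
q = 0.088997 W/m^2


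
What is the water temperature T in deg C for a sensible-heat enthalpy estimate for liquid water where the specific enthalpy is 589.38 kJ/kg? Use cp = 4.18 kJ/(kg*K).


T = h / cp
T = 589.38 / 4.18
T = 141.00 deg C


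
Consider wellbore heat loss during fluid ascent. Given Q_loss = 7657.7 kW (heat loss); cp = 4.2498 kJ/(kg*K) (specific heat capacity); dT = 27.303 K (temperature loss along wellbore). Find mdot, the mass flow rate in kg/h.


mdot = Q_loss / (cp * dT)
mdot = 7657.7 / (4.2498 * 27.303)
mdot = 65.99628 kg/s
Convert: 65.99628 kg/s * 3600.0 = 2.3759e+05 kg/h
mdot = 2.3759e+05 kg/h


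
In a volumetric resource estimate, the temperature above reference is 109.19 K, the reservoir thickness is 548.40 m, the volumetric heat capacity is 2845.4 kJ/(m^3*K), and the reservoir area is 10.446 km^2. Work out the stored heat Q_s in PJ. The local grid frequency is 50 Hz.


Step 1: Vr = A*1e6*hr = 10.446*1e6*548.4 = 5.728586e+09 m^3
Step 2: Q_s = Vr*rhoc*dT/1e12 = 5.728586e+09*2845.4*109.19/1e12 = 1779.8 PJ
Q_s = 1779.8 PJ


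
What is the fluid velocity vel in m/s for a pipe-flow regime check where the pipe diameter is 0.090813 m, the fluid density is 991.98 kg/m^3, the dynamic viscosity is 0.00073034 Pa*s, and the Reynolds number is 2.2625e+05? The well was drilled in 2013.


vel = Re * mu / (rho * D)
vel = 2.2625e+05 * 0.00073034 / (991.98 * 0.090813)
vel = 1.8343 m/s


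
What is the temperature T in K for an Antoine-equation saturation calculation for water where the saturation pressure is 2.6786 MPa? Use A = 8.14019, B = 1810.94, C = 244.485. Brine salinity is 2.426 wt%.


T = B / (A - log10(P_sat * 760 / 0.101325)) - C
T = 1810.94 / (8.14019 - log10(2.6786 * 760 / 0.101325)) - 244.485
T = 227.4599 deg C
Convert to K: 227.4599 + 273.15 = 500.61 K
T = 500.61 K


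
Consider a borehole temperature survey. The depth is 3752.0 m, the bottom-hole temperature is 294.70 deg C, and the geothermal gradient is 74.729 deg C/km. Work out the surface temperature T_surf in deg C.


T_surf = T_d - grad * d / 1000
T_surf = 294.70 - 74.729 * 3752.0 / 1000
T_surf = 14.317 deg C


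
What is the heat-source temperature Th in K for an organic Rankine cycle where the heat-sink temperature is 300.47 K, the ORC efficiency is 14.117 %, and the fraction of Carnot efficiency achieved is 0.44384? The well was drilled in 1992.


Th = Tc / (1 - (eta_orc/100)/f)
Th = 300.47 / (1 - (14.117/100)/0.44384)
Th = 440.61 K


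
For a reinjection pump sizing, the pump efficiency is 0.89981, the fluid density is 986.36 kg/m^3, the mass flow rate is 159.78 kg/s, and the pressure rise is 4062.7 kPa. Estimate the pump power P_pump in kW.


P_pump = mdot * dP / (rho * eta)
P_pump = 159.78 * 4062.7 / (986.36 * 0.89981)
P_pump = 731.39 kW


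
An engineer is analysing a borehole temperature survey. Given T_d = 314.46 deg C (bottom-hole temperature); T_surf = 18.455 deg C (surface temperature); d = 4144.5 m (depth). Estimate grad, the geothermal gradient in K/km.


grad = (T_d - T_surf) / d * 1000
grad = (314.46 - 18.455) / 4144.5 * 1000
grad = 71.42116 deg C/km
Convert: 71.42116 deg C/km * 1.0 = 71.421 K/km
grad = 71.421 K/km


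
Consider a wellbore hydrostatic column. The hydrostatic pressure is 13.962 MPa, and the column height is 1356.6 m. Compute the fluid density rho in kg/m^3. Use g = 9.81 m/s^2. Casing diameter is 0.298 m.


rho = P * 1e6 / (g * h)
rho = 13.962 * 1e6 / (9.81 * 1356.6)
rho = 1049.1 kg/m^3


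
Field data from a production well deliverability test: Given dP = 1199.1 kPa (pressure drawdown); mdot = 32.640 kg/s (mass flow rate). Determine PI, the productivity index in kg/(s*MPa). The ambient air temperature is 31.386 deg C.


PI = mdot * 1000 / dP
PI = 32.640 * 1000 / 1199.1
PI = 27.220 kg/(s*MPa)


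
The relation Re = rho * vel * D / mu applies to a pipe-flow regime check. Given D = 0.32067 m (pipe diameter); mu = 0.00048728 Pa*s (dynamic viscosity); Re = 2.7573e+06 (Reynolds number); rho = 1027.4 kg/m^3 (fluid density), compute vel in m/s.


vel = Re * mu / (rho * D)
vel = 2.7573e+06 * 0.00048728 / (1027.4 * 0.32067)
vel = 4.0782 m/s


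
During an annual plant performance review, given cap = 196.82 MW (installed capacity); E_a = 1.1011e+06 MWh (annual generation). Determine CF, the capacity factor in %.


CF = E_a / (cap * 8760) * 100
CF = 1.1011e+06 / (196.82 * 8760) * 100
CF = 63.864 %


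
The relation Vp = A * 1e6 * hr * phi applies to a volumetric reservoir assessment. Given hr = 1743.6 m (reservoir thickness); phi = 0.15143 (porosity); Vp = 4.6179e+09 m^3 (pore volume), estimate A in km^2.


A = Vp / (1e6 * hr * phi)
A = 4.6179e+09 / (1e6 * 1743.6 * 0.15143)
A = 17.490 km^2


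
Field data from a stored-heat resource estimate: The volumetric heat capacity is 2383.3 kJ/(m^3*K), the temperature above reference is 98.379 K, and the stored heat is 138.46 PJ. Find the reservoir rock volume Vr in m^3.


Vr = Q_s * 1e12 / (rhoc * dT)
Vr = 138.46 * 1e12 / (2383.3 * 98.379)
Vr = 5.9053e+08 m^3


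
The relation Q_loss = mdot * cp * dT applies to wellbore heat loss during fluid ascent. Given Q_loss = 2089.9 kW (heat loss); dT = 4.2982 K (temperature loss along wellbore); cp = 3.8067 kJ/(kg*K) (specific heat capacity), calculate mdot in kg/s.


mdot = Q_loss / (cp * dT)
mdot = 2089.9 / (3.8067 * 4.2982)
mdot = 127.73 kg/s


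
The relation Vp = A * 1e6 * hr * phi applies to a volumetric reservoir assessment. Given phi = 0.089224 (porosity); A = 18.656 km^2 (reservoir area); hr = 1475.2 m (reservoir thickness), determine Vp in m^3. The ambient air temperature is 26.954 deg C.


Vp = A * 1e6 * hr * phi
Vp = 18.656 * 1e6 * 1475.2 * 0.089224
Vp = 2.4556e+09 m^3


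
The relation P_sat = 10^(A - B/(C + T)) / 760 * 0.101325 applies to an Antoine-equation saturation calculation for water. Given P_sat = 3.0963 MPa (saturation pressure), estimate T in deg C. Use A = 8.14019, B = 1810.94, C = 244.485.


T = B / (A - log10(P_sat * 760 / 0.101325)) - C
T = 1810.94 / (8.14019 - log10(3.0963 * 760 / 0.101325)) - 244.485
T = 235.33 deg C


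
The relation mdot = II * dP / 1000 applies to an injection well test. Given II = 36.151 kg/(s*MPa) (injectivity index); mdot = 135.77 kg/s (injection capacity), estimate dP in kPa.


dP = mdot * 1000 / II
dP = 135.77 * 1000 / 36.151
dP = 3755.6 kPa


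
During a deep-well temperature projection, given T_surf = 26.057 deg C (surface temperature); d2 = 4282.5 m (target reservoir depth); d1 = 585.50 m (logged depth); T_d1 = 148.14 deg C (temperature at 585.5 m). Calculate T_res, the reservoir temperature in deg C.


Step 1: grad = (T_d1 - T_surf)/d1 * 1000 = (148.14 - 26.057)/585.5 * 1000 = 208.5107 deg C/km
Step 2: T_res = T_surf + grad*d2/1000 = 26.057 + 208.5107*4282.5/1000 = 919.00 deg C
T_res = 919.00 deg C


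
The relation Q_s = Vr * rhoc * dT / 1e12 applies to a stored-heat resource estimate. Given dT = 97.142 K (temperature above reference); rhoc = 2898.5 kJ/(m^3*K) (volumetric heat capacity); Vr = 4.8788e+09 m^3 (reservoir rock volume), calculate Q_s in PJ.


Q_s = Vr * rhoc * dT / 1e12
Q_s = 4.8788e+09 * 2898.5 * 97.142 / 1e12
Q_s = 1373.7 PJ


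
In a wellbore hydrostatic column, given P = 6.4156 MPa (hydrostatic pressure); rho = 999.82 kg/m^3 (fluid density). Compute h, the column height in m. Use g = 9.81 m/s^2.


h = P * 1e6 / (g * rho)
h = 6.4156 * 1e6 / (9.81 * 999.82)
h = 654.10 m


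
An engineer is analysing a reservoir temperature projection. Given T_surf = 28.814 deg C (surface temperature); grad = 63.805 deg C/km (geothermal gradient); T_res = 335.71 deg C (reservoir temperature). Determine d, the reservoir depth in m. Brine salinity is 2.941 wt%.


d = (T_res - T_surf) / grad * 1000
d = (335.71 - 28.814) / 63.805 * 1000
d = 4809.9 m


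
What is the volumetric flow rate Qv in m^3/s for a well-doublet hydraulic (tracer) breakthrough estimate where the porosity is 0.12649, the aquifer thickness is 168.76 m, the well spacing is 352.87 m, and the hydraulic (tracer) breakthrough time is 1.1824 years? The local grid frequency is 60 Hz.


Qv = pi*hr*phi*L^2 / (3*t_bt*365.25*86400)
Qv = pi*168.76*0.12649*352.87^2 / (3*1.1824*365.25*86400)
Qv = 0.074596 m^3/s


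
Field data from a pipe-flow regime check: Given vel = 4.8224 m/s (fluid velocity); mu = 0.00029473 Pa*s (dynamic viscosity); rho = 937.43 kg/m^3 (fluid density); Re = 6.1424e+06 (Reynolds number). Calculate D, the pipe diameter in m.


D = Re * mu / (rho * vel)
D = 6.1424e+06 * 0.00029473 / (937.43 * 4.8224)
D = 0.40046 m


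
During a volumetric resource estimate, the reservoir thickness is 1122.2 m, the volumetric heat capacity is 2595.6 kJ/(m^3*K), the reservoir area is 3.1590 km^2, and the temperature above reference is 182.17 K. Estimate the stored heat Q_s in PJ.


Step 1: Vr = A*1e6*hr = 3.159*1e6*1122.2 = 3.545030e+09 m^3
Step 2: Q_s = Vr*rhoc*dT/1e12 = 3.545030e+09*2595.6*182.17/1e12 = 1676.2 PJ
Q_s = 1676.2 PJ


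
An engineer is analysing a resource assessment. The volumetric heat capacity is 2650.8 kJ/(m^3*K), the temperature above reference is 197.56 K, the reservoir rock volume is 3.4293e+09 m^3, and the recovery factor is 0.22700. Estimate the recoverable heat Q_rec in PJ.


Step 1: Q_s = Vr*rhoc*dT/1e12 = 3.4293e+09*2650.8*197.56/1e12 = 1795.897 PJ
Step 2: Q_rec = Q_s * RF = 1795.897 * 0.227 = 407.67 PJ
Q_rec = 407.67 PJ


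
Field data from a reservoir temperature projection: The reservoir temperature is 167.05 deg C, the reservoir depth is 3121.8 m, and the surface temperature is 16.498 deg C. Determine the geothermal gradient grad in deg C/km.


grad = (T_res - T_surf) / d * 1000
grad = (167.05 - 16.498) / 3121.8 * 1000
grad = 48.226 deg C/km


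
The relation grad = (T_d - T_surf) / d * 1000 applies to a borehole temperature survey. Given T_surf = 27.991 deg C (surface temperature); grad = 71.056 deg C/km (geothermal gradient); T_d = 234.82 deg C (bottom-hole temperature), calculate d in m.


d = (T_d - T_surf) / grad * 1000
d = (234.82 - 27.991) / 71.056 * 1000
d = 2910.8 m


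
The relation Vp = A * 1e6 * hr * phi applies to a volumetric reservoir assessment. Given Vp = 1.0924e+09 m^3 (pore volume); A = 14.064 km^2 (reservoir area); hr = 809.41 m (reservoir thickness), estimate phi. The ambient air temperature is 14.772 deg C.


phi = Vp / (A * 1e6 * hr)
phi = 1.0924e+09 / (14.064 * 1e6 * 809.41)
phi = 0.095963


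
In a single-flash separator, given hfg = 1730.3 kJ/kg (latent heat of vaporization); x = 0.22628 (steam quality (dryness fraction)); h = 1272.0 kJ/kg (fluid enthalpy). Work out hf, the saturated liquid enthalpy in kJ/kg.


hf = h - x * hfg
hf = 1272.0 - 0.22628 * 1730.3
hf = 880.47 kJ/kg


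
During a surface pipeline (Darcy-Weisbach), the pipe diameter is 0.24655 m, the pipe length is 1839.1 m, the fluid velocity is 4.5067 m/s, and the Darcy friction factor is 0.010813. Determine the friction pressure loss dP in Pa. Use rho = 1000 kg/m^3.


dP = f * (L/D) * (rho*vel^2/2) / 1000
dP = 0.010813 * (1839.1/0.24655) * (1000*4.5067^2/2) / 1000
dP = 819.0942 kPa
Convert: 819.0942 kPa * 1000.0 = 8.1909e+05 Pa
dP = 8.1909e+05 Pa


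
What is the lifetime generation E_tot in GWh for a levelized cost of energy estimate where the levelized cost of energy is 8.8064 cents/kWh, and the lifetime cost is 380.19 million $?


E_tot = C_tot / LCOE * 100
E_tot = 380.19 / 8.8064 * 100
E_tot = 4317.2 GWh


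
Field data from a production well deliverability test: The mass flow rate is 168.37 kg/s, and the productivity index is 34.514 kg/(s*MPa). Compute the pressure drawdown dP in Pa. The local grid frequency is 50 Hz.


dP = mdot * 1000 / PI
dP = 168.37 * 1000 / 34.514
dP = 4878.310 kPa
Convert: 4878.310 kPa * 1000.0 = 4.8783e+06 Pa
dP = 4.8783e+06 Pa


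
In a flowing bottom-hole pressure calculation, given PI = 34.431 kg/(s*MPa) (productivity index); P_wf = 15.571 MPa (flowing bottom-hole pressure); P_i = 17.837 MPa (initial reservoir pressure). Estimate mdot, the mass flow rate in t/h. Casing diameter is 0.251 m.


mdot = (P_i - P_wf) * PI
mdot = (17.837 - 15.571) * 34.431
mdot = 78.02065 kg/s
Convert: 78.02065 kg/s * 3.6 = 280.87 t/h
mdot = 280.87 t/h


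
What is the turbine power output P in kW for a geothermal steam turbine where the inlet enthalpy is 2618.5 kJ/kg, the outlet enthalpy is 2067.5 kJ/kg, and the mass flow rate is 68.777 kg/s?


P = mdot * (h_in - h_out) / 1000
P = 68.777 * (2618.5 - 2067.5) / 1000
P = 37.89613 MW
Convert: 37.89613 MW * 1000.0 = 37896 kW
P = 37896 kW


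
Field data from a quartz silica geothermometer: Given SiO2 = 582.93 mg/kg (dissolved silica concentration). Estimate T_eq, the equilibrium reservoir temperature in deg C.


T_eq = 1309 / (5.19 - log10(SiO2)) - 273.15
T_eq = 1309 / (5.19 - log10(582.93)) - 273.15
T_eq = 266.78 deg C


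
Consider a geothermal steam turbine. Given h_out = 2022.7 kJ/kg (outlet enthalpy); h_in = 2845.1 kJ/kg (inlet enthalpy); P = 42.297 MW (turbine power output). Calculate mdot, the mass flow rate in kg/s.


mdot = P * 1000 / (h_in - h_out)
mdot = 42.297 * 1000 / (2845.1 - 2022.7)
mdot = 51.431 kg/s


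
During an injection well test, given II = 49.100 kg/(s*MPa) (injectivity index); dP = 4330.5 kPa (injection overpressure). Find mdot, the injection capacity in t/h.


mdot = II * dP / 1000
mdot = 49.100 * 4330.5 / 1000
mdot = 212.6276 kg/s
Convert: 212.6276 kg/s * 3.6 = 765.46 t/h
mdot = 765.46 t/h


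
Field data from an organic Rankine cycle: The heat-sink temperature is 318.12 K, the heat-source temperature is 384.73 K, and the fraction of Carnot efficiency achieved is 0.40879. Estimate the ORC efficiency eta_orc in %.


eta_orc = (1 - Tc/Th) * f * 100
eta_orc = (1 - 318.12/384.73) * 0.40879 * 100
eta_orc = 7.0776 %


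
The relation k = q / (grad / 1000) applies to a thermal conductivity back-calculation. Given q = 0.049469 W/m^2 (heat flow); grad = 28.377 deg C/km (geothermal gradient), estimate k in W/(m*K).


k = q / (grad / 1000)
k = 0.049469 / (28.377 / 1000)
k = 1.7433 W/(m*K)


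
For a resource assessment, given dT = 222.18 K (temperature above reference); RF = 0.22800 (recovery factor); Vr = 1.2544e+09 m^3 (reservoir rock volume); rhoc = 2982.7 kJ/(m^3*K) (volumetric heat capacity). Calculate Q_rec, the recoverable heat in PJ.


Step 1: Q_s = Vr*rhoc*dT/1e12 = 1.2544e+09*2982.7*222.18/1e12 = 831.2862 PJ
Step 2: Q_rec = Q_s * RF = 831.2862 * 0.228 = 189.53 PJ
Q_rec = 189.53 PJ


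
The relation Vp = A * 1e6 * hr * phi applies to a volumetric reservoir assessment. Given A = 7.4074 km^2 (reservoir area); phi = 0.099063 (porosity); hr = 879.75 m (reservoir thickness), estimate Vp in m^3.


Vp = A * 1e6 * hr * phi
Vp = 7.4074 * 1e6 * 879.75 * 0.099063
Vp = 6.4556e+08 m^3


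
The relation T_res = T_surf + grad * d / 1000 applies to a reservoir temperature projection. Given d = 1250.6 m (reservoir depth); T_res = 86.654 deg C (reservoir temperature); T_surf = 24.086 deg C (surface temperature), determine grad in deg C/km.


grad = (T_res - T_surf) / d * 1000
grad = (86.654 - 24.086) / 1250.6 * 1000
grad = 50.030 deg C/km


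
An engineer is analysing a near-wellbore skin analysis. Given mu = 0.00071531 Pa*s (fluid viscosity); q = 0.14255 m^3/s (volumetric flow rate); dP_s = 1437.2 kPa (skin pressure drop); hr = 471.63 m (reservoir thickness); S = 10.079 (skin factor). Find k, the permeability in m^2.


k = S*q*mu / (2*pi*dP_s*1000*hr)
k = 10.079*0.14255*0.00071531 / (2*pi*1437.2*1000*471.63)
k = 2.4131e-13 m^2


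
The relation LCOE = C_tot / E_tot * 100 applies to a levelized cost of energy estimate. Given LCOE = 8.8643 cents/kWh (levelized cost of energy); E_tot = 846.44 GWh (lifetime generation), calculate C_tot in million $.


C_tot = LCOE / 100 * E_tot
C_tot = 8.8643 / 100 * 846.44
C_tot = 75.031 million $


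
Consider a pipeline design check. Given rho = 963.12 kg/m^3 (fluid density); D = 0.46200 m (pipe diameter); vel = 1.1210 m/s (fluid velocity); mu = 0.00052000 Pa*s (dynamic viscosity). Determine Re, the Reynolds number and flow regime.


Step 1: Re = rho*vel*D/mu = 963.12*1.121*0.462/0.00052 = 9.5923e+05
Step 2: Re = 9.5923e+05 > 4000, so flow is turbulent.
Re = 9.5923e+05 (turbulent)


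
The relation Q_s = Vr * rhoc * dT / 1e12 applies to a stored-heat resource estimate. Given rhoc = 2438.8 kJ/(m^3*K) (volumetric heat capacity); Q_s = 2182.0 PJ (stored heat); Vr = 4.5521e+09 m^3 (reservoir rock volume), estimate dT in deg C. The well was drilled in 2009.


dT = Q_s * 1e12 / (Vr * rhoc)
dT = 2182.0 * 1e12 / (4.5521e+09 * 2438.8)
dT = 196.5472 K
Convert (temperature difference, 1 K = 1 deg C): 196.5472 K = 196.5472 deg C
dT = 196.55 deg C


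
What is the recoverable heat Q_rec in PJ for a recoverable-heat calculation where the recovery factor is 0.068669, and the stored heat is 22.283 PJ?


Q_rec = Q_s * RF
Q_rec = 22.283 * 0.068669
Q_rec = 1.5302 PJ
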